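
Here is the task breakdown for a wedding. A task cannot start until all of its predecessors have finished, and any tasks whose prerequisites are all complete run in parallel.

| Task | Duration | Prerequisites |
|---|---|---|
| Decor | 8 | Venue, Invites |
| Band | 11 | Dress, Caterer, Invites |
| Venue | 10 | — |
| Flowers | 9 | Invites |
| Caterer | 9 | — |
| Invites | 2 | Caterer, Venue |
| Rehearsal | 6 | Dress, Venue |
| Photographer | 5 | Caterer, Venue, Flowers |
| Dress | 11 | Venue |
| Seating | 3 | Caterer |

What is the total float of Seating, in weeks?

Venue→Dress→Band = 10+11+11 = 32 sets the makespan at 32 weeks.
Seating finishes as early as 12 and must finish by 32.
Slack of Seating = 29 − 9 = 20 weeks.

20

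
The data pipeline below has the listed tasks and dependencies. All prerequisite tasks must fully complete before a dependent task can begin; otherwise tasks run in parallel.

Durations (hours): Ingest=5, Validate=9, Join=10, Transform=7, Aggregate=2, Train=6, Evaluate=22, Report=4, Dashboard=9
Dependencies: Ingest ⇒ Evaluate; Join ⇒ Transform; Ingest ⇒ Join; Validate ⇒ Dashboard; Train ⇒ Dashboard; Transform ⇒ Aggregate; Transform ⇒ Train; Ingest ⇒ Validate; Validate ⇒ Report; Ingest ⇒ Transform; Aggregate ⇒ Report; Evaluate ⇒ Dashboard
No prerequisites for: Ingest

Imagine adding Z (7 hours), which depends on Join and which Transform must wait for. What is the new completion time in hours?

Originally the data pipeline takes 37 hours.
With Z inserted, Transform now waits for max(Join, Ingest, Z).
New critical path: Ingest→Join→Z→Transform→Train→Dashboard = 5+10+7+7+6+9 = 44 ⇒ 44 hours.

44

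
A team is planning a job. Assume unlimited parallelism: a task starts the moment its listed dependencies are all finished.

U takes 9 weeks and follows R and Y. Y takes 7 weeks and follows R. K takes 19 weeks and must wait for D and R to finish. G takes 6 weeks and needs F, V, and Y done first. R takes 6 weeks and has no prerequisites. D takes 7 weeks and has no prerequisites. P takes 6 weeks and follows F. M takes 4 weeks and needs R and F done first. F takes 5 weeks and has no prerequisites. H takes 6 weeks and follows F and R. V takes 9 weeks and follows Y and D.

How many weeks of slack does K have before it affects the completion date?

2

The longest chain is R→Y→V→G = 6+7+9+6 = 28; overall finish 28 weeks.
The longest chain containing K totals 26 weeks.
Slack of K = 9 − 7 = 2 weeks.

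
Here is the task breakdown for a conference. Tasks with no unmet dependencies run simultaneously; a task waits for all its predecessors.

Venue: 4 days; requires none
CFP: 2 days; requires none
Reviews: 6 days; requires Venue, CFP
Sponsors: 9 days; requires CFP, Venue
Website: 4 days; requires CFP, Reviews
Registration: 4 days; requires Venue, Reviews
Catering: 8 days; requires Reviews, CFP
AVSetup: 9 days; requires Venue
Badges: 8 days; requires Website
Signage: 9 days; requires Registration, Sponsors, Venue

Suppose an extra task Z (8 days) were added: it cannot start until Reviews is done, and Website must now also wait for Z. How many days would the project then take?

30

Originally the project takes 23 days.
With Z inserted, Website now waits for max(CFP, Reviews, Z).
New critical path: Venue→Reviews→Z→Website→Badges = 4+6+8+4+8 = 30 ⇒ 30 days.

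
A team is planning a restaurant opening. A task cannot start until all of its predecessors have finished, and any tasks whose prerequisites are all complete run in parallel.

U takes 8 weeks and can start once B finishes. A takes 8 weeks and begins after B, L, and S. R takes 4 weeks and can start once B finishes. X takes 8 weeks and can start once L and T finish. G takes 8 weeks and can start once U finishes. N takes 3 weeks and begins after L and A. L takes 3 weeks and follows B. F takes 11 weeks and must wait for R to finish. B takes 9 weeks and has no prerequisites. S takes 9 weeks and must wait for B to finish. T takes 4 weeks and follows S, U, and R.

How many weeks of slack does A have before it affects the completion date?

1

The longest chain is B→S→T→X = 9+9+4+8 = 30; overall finish 30 weeks.
The longest chain containing A totals 29 weeks.
So A can slip 27 − 26 = 1 week.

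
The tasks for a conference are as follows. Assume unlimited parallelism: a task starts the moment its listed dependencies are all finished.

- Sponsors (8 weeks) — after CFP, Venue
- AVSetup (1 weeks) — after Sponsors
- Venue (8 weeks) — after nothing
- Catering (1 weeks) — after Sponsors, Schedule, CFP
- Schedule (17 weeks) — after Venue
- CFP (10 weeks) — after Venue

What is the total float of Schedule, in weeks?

The longest chain is Venue→CFP→Sponsors→Catering = 8+10+8+1 = 27; overall finish 27 weeks.
The longest chain containing Schedule totals 26 weeks.
So Schedule can slip 26 − 25 = 1 week.

1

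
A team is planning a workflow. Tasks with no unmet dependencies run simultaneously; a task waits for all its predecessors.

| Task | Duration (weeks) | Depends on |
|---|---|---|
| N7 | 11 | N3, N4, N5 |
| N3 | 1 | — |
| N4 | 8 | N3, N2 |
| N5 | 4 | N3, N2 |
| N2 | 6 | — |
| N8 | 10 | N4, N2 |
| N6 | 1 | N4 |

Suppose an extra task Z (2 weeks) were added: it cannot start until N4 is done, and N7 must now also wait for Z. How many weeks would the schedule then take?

27

Originally the schedule takes 25 weeks.
With Z inserted, N7 now waits for max(N3, N4, N5, Z).
New critical path: N2→N4→Z→N7 = 6+8+2+11 = 27 ⇒ 27 weeks.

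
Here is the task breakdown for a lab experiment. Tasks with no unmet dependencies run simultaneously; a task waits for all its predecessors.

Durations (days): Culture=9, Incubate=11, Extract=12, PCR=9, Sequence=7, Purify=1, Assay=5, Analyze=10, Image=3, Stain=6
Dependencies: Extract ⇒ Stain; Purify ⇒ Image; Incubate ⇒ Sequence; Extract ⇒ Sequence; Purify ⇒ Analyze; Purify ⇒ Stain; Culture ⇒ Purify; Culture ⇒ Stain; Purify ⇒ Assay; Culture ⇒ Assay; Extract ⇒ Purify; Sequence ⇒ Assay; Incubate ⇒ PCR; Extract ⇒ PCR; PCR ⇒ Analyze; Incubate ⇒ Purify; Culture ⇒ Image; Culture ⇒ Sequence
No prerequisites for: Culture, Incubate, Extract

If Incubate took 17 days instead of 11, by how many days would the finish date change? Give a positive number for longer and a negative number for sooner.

Actual critical path: Extract→PCR→Analyze = 12+9+10 = 31 ⇒ 31 days.
Incubate is off the critical path — its longest chain is 30 days, giving 1 of slack.
The binding chain switches to Incubate→PCR→Analyze = 17+9+10 = 36; finish 36 days.
Change in finish: 36 − 31 = +5 days.

5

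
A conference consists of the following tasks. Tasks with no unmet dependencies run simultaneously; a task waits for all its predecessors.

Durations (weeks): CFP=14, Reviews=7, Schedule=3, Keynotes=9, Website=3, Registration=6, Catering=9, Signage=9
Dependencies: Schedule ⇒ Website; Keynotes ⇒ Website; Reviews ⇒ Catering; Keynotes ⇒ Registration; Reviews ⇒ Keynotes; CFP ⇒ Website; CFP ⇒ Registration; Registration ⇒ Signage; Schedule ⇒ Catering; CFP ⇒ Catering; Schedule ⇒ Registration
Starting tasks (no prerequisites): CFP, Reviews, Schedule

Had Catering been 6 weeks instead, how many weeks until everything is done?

As given, the longest chain is Reviews→Keynotes→Registration→Signage = 7+9+6+9 = 31, so the finish is 31 weeks.
Catering is off the critical path — its longest chain is 23 weeks, giving 8 of slack.
No other chain overtakes it, so the finish is 31 weeks.

31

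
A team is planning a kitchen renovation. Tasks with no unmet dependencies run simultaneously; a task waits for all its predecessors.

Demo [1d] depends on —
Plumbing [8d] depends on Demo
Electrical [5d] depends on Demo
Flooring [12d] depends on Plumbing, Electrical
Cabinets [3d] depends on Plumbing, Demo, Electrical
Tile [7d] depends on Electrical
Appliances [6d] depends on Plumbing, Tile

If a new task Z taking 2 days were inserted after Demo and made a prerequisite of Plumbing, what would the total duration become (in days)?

Originally the job takes 21 days.
With Z inserted, Plumbing now waits for max(Demo, Z).
New critical path: Demo→Z→Plumbing→Flooring = 1+2+8+12 = 23 ⇒ 23 days.

23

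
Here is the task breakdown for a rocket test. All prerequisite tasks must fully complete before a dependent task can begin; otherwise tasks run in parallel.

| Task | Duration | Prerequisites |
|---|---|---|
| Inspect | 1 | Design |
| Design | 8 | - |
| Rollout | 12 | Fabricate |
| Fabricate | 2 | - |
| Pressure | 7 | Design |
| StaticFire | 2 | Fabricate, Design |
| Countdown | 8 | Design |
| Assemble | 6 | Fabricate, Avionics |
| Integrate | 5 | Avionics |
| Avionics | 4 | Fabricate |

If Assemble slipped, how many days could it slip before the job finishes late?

4

The longest chain is Design→Countdown = 8+8 = 16; overall finish 16 days.
Longest path through Assemble: 12 days (earliest finish 12, latest finish 16).
Float = 16 − 12 = 4.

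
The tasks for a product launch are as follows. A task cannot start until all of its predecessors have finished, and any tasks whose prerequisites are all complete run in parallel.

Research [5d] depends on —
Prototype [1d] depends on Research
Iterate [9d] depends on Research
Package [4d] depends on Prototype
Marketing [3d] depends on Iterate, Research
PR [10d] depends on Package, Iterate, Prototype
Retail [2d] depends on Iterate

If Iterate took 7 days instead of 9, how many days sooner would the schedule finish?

2

As given, the longest chain is Research→Iterate→PR = 5+9+10 = 24, so the finish is 24 days.
Iterate is on the critical path; changing it to 7 makes that path 22 days.
No other chain overtakes it, so the finish is 22 days.
Change in finish: 22 − 24 = -2 days.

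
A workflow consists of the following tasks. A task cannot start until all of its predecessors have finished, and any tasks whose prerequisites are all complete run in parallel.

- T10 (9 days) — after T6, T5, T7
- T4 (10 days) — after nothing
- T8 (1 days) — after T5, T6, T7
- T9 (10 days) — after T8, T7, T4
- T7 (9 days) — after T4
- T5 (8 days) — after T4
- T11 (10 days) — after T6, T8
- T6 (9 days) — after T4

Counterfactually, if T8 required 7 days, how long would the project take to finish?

As given, the longest chain is T4→T6→T8→T9 = 10+9+1+10 = 30, so the finish is 30 days.
T8 lies on that path, so at 7 days the path becomes 36 days.
No other chain overtakes it, so the finish is 36 days.

36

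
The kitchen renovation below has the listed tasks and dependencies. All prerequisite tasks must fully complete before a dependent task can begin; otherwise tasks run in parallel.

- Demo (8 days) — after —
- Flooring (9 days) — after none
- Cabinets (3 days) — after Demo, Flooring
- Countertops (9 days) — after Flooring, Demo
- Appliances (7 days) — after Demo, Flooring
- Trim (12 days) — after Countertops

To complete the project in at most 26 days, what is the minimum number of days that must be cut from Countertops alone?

Current finish: 30 days; target: 26.
Countertops is on every critical path, so each day cut from Countertops cuts the finish by one (this holds down to a finish of 22).
Need 30 − 26 = 4 days off Countertops → Countertops becomes 5 days, finish becomes 26.

4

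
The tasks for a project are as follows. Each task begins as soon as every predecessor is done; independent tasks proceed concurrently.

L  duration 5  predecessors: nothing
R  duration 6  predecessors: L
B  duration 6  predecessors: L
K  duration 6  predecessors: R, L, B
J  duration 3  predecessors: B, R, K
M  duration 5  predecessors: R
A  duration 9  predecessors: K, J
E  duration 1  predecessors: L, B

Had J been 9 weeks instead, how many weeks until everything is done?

35

As given, the longest chain is L→R→K→J→A = 5+6+6+3+9 = 29, so the finish is 29 weeks.
J lies on that path, so at 9 weeks the path becomes 35 weeks.
No other chain overtakes it, so the finish is 35 weeks.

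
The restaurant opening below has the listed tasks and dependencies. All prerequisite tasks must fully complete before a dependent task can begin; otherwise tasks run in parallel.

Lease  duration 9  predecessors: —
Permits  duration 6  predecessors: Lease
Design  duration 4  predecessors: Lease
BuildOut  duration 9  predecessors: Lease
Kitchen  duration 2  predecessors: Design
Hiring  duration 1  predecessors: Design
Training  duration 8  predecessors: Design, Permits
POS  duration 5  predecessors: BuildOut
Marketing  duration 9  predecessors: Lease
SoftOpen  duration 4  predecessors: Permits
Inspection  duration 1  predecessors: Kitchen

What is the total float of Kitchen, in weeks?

7

Critical path: Lease→Permits→Training = 9+6+8 = 23, so the finish is 23 weeks.
The longest chain containing Kitchen totals 16 weeks.
So Kitchen can slip 22 − 15 = 7 weeks.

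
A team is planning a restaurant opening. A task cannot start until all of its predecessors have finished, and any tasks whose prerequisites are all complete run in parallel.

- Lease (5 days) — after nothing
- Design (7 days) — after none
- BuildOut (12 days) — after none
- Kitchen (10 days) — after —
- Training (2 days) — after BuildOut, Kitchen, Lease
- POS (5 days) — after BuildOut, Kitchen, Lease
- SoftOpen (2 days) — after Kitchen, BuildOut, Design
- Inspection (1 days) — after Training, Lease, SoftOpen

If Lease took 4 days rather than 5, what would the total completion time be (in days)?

As given, the longest chain is BuildOut→POS = 12+5 = 17, so the finish is 17 days.
The longest path through Lease is only 10 days, so Lease has float 7.
That remains the longest chain; total 17 days.

17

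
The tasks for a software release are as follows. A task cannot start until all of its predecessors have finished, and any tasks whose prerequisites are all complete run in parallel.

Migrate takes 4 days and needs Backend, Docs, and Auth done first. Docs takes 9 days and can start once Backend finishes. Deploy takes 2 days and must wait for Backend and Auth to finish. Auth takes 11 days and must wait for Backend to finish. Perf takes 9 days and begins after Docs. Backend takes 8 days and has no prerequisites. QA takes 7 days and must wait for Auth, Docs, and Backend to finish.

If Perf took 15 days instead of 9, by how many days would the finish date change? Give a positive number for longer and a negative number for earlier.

Actual critical path: Backend→Docs→Perf = 8+9+9 = 26 ⇒ 26 days.
Perf lies on that path, so at 15 days the path becomes 32 days.
No other chain overtakes it, so the finish is 32 days.
Change in finish: 32 − 26 = +6 days.

6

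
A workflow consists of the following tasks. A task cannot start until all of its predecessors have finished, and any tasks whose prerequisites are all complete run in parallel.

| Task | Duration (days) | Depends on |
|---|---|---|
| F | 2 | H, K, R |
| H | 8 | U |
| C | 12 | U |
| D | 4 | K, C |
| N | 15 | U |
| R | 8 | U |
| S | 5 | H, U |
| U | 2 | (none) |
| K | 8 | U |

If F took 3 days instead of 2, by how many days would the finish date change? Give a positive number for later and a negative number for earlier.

0

Actual critical path: U→C→D = 2+12+4 = 18 ⇒ 18 days.
F has 6 days of float (longest path through it is 12).
No other chain overtakes it, so the finish is 18 days.
Change in finish: 18 − 18 = +0 days.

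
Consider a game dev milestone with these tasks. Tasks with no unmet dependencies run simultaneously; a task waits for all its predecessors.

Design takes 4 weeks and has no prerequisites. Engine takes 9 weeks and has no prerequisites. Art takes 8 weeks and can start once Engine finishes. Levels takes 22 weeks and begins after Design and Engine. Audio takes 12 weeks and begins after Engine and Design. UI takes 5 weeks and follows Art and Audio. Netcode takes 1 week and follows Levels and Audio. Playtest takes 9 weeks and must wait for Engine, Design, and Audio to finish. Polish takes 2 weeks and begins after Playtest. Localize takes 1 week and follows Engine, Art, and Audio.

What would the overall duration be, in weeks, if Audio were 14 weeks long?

34

As given, the longest chain is Engine→Audio→Playtest→Polish = 9+12+9+2 = 32, so the finish is 32 weeks.
Audio is on the critical path; changing it to 14 makes that path 34 weeks.
The critical path is still Engine→Audio→Playtest→Polish; finish is now 34 weeks.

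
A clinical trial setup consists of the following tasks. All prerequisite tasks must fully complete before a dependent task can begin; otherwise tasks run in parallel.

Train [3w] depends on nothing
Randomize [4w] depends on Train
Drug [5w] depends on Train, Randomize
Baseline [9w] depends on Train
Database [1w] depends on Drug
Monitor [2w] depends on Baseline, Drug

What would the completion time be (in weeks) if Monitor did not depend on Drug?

14

Before: longest chain Train→Randomize→Drug→Monitor = 3+4+5+2 = 14, finish 14.
Dropping Drug→Monitor doesn't change Monitor's earliest start (12); another predecessor still binds.
The longest chain is now Train→Baseline→Monitor = 3+9+2 = 14, so the plan takes 14 weeks.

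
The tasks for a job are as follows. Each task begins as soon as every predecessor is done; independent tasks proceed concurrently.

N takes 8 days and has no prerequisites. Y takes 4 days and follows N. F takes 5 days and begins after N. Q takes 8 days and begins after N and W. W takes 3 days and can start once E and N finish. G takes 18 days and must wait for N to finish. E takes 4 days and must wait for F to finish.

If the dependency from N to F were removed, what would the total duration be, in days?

26

Before: longest chain N→F→E→W→Q = 8+5+4+3+8 = 28, finish 28.
Without N→F, F's earliest start moves from 8 to 0.
New critical path: N→G = 8+18 = 26 ⇒ 26 days.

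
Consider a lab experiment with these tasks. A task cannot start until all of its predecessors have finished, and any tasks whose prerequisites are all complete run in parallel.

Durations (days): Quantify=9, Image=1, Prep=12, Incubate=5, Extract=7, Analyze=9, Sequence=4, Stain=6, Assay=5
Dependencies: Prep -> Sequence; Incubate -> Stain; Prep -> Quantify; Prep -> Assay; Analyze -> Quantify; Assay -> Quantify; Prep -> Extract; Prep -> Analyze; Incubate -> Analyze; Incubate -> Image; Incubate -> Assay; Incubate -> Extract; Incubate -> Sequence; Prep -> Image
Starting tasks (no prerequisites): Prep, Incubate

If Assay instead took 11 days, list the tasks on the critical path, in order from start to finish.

The binding path is Prep→Analyze→Quantify = 12+9+9 = 30; finish at 30 days.
Assay is off the critical path — its longest chain is 26 days, giving 4 of slack.
New critical path: Prep→Assay→Quantify = 12+11+9 = 32 ⇒ 32 days.

Prep, Assay, Quantify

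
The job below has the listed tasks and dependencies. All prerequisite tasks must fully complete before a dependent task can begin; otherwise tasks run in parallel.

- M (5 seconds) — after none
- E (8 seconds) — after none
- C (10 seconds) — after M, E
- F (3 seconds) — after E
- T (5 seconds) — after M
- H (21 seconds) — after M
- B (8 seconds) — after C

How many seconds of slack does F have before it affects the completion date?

15

M→H = 5+21 = 26 sets the makespan at 26 seconds.
F finishes as early as 11 and must finish by 26.
Slack of F = 23 − 8 = 15 seconds.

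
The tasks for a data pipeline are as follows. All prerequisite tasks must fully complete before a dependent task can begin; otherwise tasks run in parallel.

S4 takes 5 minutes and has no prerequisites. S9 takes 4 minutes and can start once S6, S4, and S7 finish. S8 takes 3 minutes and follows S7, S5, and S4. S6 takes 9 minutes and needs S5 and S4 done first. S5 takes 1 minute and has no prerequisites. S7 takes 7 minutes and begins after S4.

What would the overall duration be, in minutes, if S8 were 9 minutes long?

21

Critical path before the change: S4→S6→S9 = 5+9+4 = 18 giving 18 minutes.
S8 has 3 minutes of float (longest path through it is 15).
Now S4→S7→S8 = 5+7+9 = 21 is longest, so the finish becomes 21 minutes.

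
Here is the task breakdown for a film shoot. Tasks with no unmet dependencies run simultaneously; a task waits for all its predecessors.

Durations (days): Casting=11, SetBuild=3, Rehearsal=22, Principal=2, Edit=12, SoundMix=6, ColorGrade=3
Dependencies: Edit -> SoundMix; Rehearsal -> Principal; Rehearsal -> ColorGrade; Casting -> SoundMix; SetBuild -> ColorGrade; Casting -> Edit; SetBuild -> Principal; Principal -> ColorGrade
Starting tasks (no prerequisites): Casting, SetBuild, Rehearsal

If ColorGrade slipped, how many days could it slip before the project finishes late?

2

Casting→Edit→SoundMix = 11+12+6 = 29 sets the makespan at 29 days.
ColorGrade finishes as early as 27 and must finish by 29.
Slack of ColorGrade = 26 − 24 = 2 days.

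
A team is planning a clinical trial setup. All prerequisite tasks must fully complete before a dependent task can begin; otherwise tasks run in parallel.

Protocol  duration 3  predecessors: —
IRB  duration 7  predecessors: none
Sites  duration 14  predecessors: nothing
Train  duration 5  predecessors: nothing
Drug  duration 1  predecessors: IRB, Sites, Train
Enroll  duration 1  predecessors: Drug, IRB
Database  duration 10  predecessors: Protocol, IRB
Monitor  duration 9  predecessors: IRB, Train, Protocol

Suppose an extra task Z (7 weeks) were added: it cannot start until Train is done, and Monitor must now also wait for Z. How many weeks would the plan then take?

Originally the plan takes 17 weeks.
With Z inserted, Monitor now waits for max(IRB, Train, Protocol, Z).
New critical path: Train→Z→Monitor = 5+7+9 = 21 ⇒ 21 weeks.

21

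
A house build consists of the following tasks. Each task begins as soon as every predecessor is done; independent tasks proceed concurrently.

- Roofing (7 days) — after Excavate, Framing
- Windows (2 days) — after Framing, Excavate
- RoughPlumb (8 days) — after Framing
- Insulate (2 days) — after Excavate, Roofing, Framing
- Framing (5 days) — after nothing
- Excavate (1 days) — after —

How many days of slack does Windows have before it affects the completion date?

Framing→Roofing→Insulate = 5+7+2 = 14 sets the makespan at 14 days.
The longest chain containing Windows totals 7 days.
Float = 14 − 7 = 7.

7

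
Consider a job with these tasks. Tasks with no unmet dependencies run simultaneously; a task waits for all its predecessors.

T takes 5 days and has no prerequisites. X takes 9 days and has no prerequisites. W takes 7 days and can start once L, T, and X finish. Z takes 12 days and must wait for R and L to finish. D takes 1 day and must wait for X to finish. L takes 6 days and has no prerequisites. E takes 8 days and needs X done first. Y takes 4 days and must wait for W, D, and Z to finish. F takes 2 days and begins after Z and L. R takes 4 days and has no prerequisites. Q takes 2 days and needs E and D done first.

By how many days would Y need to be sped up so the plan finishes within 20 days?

2

Current finish: 22 days; target: 20.
Y is on every critical path, so each day cut from Y cuts the finish by one (this holds down to a finish of 20).
Need 22 − 20 = 2 days off Y → Y becomes 2 days, finish becomes 20.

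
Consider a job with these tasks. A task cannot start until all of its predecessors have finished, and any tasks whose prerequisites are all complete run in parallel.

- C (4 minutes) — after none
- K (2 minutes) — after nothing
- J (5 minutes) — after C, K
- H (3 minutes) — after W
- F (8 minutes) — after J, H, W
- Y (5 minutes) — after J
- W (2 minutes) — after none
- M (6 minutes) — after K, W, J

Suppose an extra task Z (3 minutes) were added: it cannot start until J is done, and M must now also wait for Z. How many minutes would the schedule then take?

18

Originally the schedule takes 17 minutes.
With Z inserted, M now waits for max(K, W, J, Z).
New critical path: C→J→Z→M = 4+5+3+6 = 18 ⇒ 18 minutes.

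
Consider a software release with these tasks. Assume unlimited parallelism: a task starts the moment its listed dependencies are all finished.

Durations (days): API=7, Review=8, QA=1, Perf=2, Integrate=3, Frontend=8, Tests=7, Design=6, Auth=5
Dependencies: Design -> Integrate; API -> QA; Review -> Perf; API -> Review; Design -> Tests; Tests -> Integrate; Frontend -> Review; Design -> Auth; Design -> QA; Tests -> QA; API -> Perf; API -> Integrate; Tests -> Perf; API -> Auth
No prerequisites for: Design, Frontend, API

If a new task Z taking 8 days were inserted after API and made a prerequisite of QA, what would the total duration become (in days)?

Originally the project takes 18 days.
With Z inserted, QA now waits for max(Design, Tests, API, Z).
New critical path: Frontend→Review→Perf = 8+8+2 = 18 ⇒ 18 days.

18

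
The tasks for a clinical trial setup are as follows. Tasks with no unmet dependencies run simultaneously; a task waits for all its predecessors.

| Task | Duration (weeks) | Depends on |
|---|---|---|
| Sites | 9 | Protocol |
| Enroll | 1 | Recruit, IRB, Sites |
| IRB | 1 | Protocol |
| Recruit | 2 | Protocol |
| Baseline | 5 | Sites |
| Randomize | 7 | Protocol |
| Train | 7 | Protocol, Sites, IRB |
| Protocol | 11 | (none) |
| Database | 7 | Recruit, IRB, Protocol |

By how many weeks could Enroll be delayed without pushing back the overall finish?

The longest chain is Protocol→Sites→Train = 11+9+7 = 27; overall finish 27 weeks.
Longest path through Enroll: 21 weeks (earliest finish 21, latest finish 27).
Float = 27 − 21 = 6.

6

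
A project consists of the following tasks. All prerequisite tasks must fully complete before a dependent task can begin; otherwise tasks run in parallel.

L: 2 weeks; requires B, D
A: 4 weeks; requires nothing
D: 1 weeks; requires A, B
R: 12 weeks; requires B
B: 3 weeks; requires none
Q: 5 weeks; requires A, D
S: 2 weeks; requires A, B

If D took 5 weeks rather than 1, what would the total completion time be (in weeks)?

Actual critical path: B→R = 3+12 = 15 ⇒ 15 weeks.
D is off the critical path — its longest chain is 10 weeks, giving 5 of slack.
No other chain overtakes it, so the finish is 15 weeks.

15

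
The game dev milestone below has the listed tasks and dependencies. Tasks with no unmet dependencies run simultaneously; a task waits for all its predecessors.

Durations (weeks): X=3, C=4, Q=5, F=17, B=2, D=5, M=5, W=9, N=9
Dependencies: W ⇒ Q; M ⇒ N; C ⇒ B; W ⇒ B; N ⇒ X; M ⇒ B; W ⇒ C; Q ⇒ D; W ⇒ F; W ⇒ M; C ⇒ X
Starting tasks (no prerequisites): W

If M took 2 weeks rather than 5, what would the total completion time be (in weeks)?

Critical path before the change: W→M→N→X = 9+5+9+3 = 26 giving 26 weeks.
M is on the critical path; changing it to 2 makes that path 23 weeks.
New critical path: W→F = 9+17 = 26 ⇒ 26 weeks.

26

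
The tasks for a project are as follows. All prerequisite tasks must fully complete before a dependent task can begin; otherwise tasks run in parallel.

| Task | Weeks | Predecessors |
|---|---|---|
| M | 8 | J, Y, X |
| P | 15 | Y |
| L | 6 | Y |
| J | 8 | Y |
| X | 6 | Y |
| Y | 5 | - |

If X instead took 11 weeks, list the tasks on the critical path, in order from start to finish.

Critical path before the change: Y→J→M = 5+8+8 = 21 giving 21 weeks.
X has 2 weeks of float (longest path through it is 19).
The binding chain switches to Y→X→M = 5+11+8 = 24; finish 24 weeks.

Y, X, M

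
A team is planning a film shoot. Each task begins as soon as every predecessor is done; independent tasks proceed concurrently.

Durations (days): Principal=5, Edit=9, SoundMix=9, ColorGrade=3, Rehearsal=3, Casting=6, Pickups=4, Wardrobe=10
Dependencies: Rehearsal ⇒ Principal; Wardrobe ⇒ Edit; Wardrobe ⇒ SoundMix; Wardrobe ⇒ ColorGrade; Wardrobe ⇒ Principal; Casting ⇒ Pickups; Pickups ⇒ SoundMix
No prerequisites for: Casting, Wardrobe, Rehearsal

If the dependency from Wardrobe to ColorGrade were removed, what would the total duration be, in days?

19

With the dependency in place, Casting→Pickups→SoundMix = 6+4+9 = 19 sets the finish at 19 days.
Without Wardrobe→ColorGrade, ColorGrade's earliest start moves from 10 to 0.
New critical path: Casting→Pickups→SoundMix = 6+4+9 = 19 ⇒ 19 days.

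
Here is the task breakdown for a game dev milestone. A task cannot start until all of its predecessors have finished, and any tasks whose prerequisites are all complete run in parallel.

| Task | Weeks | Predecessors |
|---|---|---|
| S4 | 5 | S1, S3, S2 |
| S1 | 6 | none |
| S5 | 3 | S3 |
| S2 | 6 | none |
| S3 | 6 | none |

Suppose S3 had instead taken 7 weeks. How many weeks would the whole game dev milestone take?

The binding path is S3→S4 = 6+5 = 11; finish at 11 weeks.
S3 lies on that path, so at 7 weeks the path becomes 12 weeks.
No other chain overtakes it, so the finish is 12 weeks.

12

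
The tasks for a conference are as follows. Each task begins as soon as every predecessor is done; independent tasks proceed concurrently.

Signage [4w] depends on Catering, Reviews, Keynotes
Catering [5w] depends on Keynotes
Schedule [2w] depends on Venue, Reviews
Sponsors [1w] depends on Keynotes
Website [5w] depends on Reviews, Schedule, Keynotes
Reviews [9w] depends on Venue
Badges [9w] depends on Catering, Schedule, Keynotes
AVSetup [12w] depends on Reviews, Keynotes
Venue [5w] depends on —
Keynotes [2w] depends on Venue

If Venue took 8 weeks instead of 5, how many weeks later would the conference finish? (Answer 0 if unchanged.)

Baseline: Venue→Reviews→AVSetup = 5+9+12 = 26 → 26 weeks.
Venue is on the critical path; changing it to 8 makes that path 29 weeks.
The critical path is still Venue→Reviews→AVSetup; finish is now 29 weeks.
Change in finish: 29 − 26 = +3 weeks.

3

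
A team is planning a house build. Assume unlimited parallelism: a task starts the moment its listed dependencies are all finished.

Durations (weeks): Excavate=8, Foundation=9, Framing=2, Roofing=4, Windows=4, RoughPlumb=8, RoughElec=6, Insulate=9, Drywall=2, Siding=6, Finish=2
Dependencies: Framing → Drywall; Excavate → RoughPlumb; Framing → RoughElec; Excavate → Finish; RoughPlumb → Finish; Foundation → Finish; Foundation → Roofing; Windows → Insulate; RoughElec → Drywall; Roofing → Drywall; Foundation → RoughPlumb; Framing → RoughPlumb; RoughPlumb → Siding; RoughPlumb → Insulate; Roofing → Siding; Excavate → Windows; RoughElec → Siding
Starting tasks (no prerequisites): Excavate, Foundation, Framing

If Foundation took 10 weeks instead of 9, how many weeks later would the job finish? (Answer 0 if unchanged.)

Critical path before the change: Foundation→RoughPlumb→Insulate = 9+8+9 = 26 giving 26 weeks.
Foundation lies on that path, so at 10 weeks the path becomes 27 weeks.
The critical path is still Foundation→RoughPlumb→Insulate; finish is now 27 weeks.
Change in finish: 27 − 26 = +1 weeks.

1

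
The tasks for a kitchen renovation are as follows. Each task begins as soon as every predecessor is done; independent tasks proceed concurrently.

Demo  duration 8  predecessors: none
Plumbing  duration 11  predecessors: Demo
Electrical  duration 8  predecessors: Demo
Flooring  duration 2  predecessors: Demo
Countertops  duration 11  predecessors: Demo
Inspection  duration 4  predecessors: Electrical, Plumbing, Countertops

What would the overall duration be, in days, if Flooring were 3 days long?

Baseline: Demo→Plumbing→Inspection = 8+11+4 = 23 → 23 days.
The longest path through Flooring is only 10 days, so Flooring has float 13.
That remains the longest chain; total 23 days.

23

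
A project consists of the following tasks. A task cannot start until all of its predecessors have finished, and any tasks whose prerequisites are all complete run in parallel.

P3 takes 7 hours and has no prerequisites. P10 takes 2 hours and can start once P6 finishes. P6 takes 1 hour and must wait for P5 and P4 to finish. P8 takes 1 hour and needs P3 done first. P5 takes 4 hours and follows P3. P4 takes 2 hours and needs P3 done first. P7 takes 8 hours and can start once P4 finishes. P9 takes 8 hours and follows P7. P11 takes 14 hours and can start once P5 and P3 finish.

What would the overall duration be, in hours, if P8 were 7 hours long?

25

Baseline: P3→P4→P7→P9 = 7+2+8+8 = 25 → 25 hours.
P8 is off the critical path — its longest chain is 8 hours, giving 17 of slack.
The critical path is still P3→P4→P7→P9; finish is now 25 hours.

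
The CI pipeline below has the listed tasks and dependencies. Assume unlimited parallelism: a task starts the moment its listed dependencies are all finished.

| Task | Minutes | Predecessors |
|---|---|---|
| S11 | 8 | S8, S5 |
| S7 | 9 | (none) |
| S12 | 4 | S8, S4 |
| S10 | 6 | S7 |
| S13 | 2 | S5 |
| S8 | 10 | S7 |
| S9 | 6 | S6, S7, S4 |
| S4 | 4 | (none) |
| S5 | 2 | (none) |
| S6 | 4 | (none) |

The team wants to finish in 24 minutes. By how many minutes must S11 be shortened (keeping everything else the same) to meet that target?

Current finish: 27 minutes; target: 24.
S11 is on every critical path, so each minute cut from S11 cuts the finish by one (this holds down to a finish of 23).
Need 27 − 24 = 3 minutes off S11 → S11 becomes 5 minutes, finish becomes 24.

3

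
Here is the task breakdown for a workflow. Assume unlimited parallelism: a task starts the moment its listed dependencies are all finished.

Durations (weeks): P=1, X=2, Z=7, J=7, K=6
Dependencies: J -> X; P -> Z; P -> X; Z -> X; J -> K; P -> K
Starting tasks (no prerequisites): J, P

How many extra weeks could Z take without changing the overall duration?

Critical path: J→K = 7+6 = 13, so the finish is 13 weeks.
Longest path through Z: 10 weeks (earliest finish 8, latest finish 11).
Float = 13 − 10 = 3.

3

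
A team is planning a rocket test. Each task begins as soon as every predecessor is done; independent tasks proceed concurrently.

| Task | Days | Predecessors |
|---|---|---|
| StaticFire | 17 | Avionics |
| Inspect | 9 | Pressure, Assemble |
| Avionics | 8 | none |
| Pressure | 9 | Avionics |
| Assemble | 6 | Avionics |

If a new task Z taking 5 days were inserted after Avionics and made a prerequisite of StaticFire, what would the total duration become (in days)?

30

Originally the schedule takes 26 days.
With Z inserted, StaticFire now waits for max(Avionics, Z).
New critical path: Avionics→Z→StaticFire = 8+5+17 = 30 ⇒ 30 days.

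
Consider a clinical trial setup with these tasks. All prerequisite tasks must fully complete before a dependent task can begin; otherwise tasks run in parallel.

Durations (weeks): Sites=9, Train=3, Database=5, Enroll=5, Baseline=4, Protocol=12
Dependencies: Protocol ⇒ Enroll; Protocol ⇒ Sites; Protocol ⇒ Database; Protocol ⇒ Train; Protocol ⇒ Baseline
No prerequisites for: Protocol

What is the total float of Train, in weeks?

6

Protocol→Sites = 12+9 = 21 sets the makespan at 21 weeks.
The longest chain containing Train totals 15 weeks.
So Train can slip 21 − 15 = 6 weeks.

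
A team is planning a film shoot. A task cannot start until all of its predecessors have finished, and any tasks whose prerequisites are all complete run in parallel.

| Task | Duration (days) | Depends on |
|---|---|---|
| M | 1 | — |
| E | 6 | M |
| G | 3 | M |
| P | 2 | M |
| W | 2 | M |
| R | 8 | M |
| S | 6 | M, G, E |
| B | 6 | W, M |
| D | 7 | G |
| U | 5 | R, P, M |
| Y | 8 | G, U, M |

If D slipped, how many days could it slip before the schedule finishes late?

11

Critical path: M→R→U→Y = 1+8+5+8 = 22, so the finish is 22 days.
D finishes as early as 11 and must finish by 22.
Float = 22 − 11 = 11.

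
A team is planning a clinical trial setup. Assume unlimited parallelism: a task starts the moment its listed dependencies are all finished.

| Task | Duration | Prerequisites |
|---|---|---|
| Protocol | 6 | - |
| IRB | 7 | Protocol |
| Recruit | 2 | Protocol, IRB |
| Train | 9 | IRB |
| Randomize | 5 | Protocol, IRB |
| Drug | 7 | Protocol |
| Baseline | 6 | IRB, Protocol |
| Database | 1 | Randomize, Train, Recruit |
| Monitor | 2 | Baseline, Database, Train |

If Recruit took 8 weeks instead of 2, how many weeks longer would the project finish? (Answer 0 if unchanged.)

Actual critical path: Protocol→IRB→Train→Database→Monitor = 6+7+9+1+2 = 25 ⇒ 25 weeks.
Recruit has 7 weeks of float (longest path through it is 18).
That remains the longest chain; total 25 weeks.
Change in finish: 25 − 25 = +0 weeks.

0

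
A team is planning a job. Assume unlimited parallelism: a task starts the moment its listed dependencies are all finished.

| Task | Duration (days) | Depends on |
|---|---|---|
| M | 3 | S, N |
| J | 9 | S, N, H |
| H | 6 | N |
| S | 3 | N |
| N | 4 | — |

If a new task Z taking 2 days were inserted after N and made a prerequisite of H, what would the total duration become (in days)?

Originally the plan takes 19 days.
With Z inserted, H now waits for max(N, Z).
New critical path: N→Z→H→J = 4+2+6+9 = 21 ⇒ 21 days.

21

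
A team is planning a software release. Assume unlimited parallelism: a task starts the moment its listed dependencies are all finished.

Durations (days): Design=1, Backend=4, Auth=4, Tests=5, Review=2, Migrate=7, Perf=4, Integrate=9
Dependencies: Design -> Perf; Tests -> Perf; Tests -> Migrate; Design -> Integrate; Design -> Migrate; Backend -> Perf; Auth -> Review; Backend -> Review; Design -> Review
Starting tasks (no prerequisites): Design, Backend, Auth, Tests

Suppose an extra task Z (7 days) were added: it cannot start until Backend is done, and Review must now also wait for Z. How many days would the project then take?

13

Originally the project takes 12 days.
With Z inserted, Review now waits for max(Backend, Auth, Design, Z).
New critical path: Backend→Z→Review = 4+7+2 = 13 ⇒ 13 days.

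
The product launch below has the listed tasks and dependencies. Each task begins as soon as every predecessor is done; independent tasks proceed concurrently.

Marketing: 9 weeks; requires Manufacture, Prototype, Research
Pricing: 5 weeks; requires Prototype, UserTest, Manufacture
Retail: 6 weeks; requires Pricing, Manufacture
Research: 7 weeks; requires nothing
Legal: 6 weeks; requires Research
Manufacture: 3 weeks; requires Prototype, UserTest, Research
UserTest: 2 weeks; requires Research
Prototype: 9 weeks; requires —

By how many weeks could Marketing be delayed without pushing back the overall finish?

2

Research→UserTest→Manufacture→Pricing→Retail = 7+2+3+5+6 = 23 sets the makespan at 23 weeks.
The longest chain containing Marketing totals 21 weeks.
Float = 23 − 21 = 2.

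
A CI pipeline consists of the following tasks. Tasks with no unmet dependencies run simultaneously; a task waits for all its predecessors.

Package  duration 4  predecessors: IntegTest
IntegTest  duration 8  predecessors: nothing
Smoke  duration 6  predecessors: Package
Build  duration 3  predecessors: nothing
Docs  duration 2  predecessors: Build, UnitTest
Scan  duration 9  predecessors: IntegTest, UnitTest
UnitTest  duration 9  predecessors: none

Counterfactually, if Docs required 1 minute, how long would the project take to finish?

The binding path is UnitTest→Scan = 9+9 = 18; finish at 18 minutes.
Docs is off the critical path — its longest chain is 11 minutes, giving 7 of slack.
That remains the longest chain; total 18 minutes.

18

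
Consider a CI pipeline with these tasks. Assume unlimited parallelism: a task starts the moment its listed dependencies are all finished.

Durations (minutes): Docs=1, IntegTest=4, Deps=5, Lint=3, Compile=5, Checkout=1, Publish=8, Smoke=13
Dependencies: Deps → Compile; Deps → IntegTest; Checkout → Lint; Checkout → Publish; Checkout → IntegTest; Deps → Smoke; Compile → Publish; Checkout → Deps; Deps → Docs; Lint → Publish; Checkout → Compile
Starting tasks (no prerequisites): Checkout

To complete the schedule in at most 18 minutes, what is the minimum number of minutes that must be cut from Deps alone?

1

Current finish: 19 minutes; target: 18.
Deps is on every critical path, so each minute cut from Deps cuts the finish by one (this holds down to a finish of 15).
Need 19 − 18 = 1 minute off Deps → Deps becomes 4 minutes, finish becomes 18.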